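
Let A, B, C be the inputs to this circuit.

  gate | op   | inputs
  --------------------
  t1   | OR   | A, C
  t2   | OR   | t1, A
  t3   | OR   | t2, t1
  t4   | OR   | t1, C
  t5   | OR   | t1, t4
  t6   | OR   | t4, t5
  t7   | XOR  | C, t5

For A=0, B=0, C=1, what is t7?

0

t1 = 0 OR 1 = 1
t4 = 1 OR 1 = 1
t5 = 1 OR 1 = 1
t7 = 1 XOR 1 = 0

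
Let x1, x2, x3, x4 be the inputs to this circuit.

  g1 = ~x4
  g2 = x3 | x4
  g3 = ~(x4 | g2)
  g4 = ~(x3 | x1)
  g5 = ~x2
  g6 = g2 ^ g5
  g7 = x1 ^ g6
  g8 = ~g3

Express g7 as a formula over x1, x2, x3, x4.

x1 ^ ((x3 | x4) ^ ~x2)

g2 = x3 | x4
g5 = ~x2
g6 = g2 ^ g5 = (x3 | x4) ^ ~x2
g7 = x1 ^ g6 = x1 ^ ((x3 | x4) ^ ~x2)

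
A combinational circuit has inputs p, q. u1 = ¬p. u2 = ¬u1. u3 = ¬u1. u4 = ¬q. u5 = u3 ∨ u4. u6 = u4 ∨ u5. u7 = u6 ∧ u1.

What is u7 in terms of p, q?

(¬q ∨ (¬¬p ∨ ¬q)) ∧ ¬p

u1 = ¬p
u3 = ¬u1 = ¬¬p
u4 = ¬q
u5 = u3 ∨ u4 = ¬¬p ∨ ¬q
u6 = u4 ∨ u5 = ¬q ∨ (¬¬p ∨ ¬q)
u7 = u6 ∧ u1 = (¬q ∨ (¬¬p ∨ ¬q)) ∧ ¬p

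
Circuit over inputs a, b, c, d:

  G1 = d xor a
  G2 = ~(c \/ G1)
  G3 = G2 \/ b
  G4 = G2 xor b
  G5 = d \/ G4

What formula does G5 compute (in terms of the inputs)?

d \/ ((~(c \/ (d xor a))) xor b)

G1 = d xor a
G2 = ~(c \/ G1) = ~(c \/ (d xor a))
G4 = G2 xor b = (~(c \/ (d xor a))) xor b
G5 = d \/ G4 = d \/ ((~(c \/ (d xor a))) xor b)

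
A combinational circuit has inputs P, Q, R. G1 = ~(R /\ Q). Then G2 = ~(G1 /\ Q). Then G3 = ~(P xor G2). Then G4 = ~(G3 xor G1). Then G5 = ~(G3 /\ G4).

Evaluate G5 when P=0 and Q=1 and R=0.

G1 = ~(0 /\ 1) = 1
G2 = ~(1 /\ 1) = 0
G3 = ~(0 xor 0) = 1
G4 = ~(1 xor 1) = 1
G5 = ~(1 /\ 1) = 0

0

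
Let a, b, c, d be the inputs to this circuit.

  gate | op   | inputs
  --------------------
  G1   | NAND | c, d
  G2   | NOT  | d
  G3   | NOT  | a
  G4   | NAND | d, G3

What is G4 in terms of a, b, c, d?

G3 = NOT a
G4 = d NAND G3 = d NAND NOT a

d NAND NOT a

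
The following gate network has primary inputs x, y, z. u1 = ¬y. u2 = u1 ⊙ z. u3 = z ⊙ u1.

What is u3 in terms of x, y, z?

z ⊙ ¬y

u1 = ¬y
u3 = z ⊙ u1 = z ⊙ ¬y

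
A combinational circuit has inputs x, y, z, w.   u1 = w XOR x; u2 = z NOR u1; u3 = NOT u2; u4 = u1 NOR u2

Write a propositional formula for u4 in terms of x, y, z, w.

(w XOR x) NOR (z NOR (w XOR x))

u1 = w XOR x
u2 = z NOR u1 = z NOR (w XOR x)
u4 = u1 NOR u2 = (w XOR x) NOR (z NOR (w XOR x))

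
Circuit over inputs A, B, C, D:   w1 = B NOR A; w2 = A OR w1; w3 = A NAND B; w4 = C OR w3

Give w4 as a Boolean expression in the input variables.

C OR (A NAND B)

w3 = A NAND B
w4 = C OR w3 = C OR (A NAND B)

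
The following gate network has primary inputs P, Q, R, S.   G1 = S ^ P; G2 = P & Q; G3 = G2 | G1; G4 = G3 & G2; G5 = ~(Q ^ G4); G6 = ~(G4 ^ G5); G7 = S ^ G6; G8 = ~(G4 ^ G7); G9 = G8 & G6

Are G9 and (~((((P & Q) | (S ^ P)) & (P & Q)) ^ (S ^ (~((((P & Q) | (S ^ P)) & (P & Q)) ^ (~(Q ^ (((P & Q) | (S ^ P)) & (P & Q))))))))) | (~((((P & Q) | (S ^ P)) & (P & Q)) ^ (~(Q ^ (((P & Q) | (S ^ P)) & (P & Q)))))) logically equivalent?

No

G1 = S ^ P
G2 = P & Q
G3 = G2 | G1 = (P & Q) | (S ^ P)
G4 = G3 & G2 = ((P & Q) | (S ^ P)) & (P & Q)
G5 = ~(Q ^ G4) = ~(Q ^ (((P & Q) | (S ^ P)) & (P & Q)))
G6 = ~(G4 ^ G5) = ~((((P & Q) | (S ^ P)) & (P & Q)) ^ (~(Q ^ (((P & Q) | (S ^ P)) & (P & Q)))))
G7 = S ^ G6 = S ^ (~((((P & Q) | (S ^ P)) & (P & Q)) ^ (~(Q ^ (((P & Q) | (S ^ P)) & (P & Q))))))
G8 = ~(G4 ^ G7) = ~((((P & Q) | (S ^ P)) & (P & Q)) ^ (S ^ (~((((P & Q) | (S ^ P)) & (P & Q)) ^ (~(Q ^ (((P & Q) | (S ^ P)) & (P & Q))))))))
G9 = G8 & G6 = (~((((P & Q) | (S ^ P)) & (P & Q)) ^ (S ^ (~((((P & Q) | (S ^ P)) & (P & Q)) ^ (~(Q ^ (((P & Q) | (S ^ P)) & (P & Q))))))))) & (~((((P & Q) | (S ^ P)) & (P & Q)) ^ (~(Q ^ (((P & Q) | (S ^ P)) & (P & Q))))))
At P=0, Q=0, R=0, S=0: circuit gives 0, formula gives 1.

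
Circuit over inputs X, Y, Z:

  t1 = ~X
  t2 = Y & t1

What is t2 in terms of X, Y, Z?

t1 = ~X
t2 = Y & t1 = Y & ~X

Y & ~X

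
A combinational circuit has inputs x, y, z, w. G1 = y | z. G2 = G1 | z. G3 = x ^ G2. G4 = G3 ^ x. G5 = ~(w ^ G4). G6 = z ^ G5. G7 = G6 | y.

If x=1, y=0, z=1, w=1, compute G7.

0

G1 = 0 | 1 = 1
G2 = 1 | 1 = 1
G3 = 1 ^ 1 = 0
G4 = 0 ^ 1 = 1
G5 = ~(1 ^ 1) = 1
G6 = 1 ^ 1 = 0
G7 = 0 | 0 = 0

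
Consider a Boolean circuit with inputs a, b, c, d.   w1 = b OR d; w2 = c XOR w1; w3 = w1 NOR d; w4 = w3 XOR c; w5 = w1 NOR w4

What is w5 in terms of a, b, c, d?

w1 = b OR d
w3 = w1 NOR d = (b OR d) NOR d
w4 = w3 XOR c = ((b OR d) NOR d) XOR c
w5 = w1 NOR w4 = (b OR d) NOR (((b OR d) NOR d) XOR c)

(b OR d) NOR (((b OR d) NOR d) XOR c)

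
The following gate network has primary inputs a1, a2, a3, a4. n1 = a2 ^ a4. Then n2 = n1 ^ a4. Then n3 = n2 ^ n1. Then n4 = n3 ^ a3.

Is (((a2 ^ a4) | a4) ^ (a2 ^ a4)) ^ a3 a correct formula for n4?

n1 = a2 ^ a4
n2 = n1 ^ a4 = (a2 ^ a4) ^ a4
n3 = n2 ^ n1 = ((a2 ^ a4) ^ a4) ^ (a2 ^ a4)
n4 = n3 ^ a3 = (((a2 ^ a4) ^ a4) ^ (a2 ^ a4)) ^ a3
At a1=0, a2=0, a3=0, a4=1: circuit gives 1, formula gives 0.

No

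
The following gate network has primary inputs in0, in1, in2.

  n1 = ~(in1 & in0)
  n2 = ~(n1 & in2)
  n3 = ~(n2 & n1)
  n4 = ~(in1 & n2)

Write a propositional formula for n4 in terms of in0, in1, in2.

n1 = ~(in1 & in0)
n2 = ~(n1 & in2) = ~((~(in1 & in0)) & in2)
n4 = ~(in1 & n2) = ~(in1 & (~((~(in1 & in0)) & in2)))

~(in1 & (~((~(in1 & in0)) & in2)))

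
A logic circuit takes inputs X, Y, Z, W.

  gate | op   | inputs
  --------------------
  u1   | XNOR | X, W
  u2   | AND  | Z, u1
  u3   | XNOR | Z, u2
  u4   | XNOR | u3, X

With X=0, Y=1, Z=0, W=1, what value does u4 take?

0

u1 = 0 XNOR 1 = 0
u2 = 0 AND 0 = 0
u3 = 0 XNOR 0 = 1
u4 = 1 XNOR 0 = 0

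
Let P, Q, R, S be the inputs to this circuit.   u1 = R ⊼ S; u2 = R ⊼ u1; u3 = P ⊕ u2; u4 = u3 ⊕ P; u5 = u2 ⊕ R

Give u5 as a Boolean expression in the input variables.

(R ⊼ (R ⊼ S)) ⊕ R

u1 = R ⊼ S
u2 = R ⊼ u1 = R ⊼ (R ⊼ S)
u5 = u2 ⊕ R = (R ⊼ (R ⊼ S)) ⊕ R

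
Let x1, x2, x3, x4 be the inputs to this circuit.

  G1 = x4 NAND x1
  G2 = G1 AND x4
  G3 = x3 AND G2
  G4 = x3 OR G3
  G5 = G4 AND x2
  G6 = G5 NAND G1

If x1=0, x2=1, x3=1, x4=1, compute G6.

0

G1 = 1 NAND 0 = 1
G2 = 1 AND 1 = 1
G3 = 1 AND 1 = 1
G4 = 1 OR 1 = 1
G5 = 1 AND 1 = 1
G6 = 1 NAND 1 = 0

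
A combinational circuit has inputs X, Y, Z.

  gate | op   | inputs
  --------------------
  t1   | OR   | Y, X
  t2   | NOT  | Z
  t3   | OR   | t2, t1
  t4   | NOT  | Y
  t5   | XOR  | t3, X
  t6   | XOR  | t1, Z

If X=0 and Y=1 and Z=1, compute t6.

0

t1 = 1 OR 0 = 1
t6 = 1 XOR 1 = 0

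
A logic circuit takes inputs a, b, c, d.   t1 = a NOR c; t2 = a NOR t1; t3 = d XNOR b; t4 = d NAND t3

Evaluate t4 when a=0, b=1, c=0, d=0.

1

t3 = 0 XNOR 1 = 0
t4 = 0 NAND 0 = 1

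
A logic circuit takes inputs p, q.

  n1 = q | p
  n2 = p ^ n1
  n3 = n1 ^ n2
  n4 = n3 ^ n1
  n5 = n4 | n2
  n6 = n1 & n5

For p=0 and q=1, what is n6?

1

n1 = 1 | 0 = 1
n2 = 0 ^ 1 = 1
n3 = 1 ^ 1 = 0
n4 = 0 ^ 1 = 1
n5 = 1 | 1 = 1
n6 = 1 & 1 = 1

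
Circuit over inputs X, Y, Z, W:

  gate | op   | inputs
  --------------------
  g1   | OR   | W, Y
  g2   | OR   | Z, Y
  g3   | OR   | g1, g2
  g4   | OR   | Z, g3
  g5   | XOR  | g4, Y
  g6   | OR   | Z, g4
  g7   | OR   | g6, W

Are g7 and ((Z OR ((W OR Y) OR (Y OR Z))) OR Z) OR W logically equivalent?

g1 = W OR Y
g2 = Z OR Y
g3 = g1 OR g2 = (W OR Y) OR (Z OR Y)
g4 = Z OR g3 = Z OR ((W OR Y) OR (Z OR Y))
g6 = Z OR g4 = Z OR (Z OR ((W OR Y) OR (Z OR Y)))
g7 = g6 OR W = (Z OR (Z OR ((W OR Y) OR (Z OR Y)))) OR W
At X=0, Y=0, Z=0, W=0: circuit gives 0, formula gives 0.
At X=0, Y=0, Z=0, W=1: circuit gives 1, formula gives 1.
Agrees on all 16 inputs.

Yes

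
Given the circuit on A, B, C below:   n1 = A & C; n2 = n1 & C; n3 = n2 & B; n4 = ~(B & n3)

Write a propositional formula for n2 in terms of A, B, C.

n1 = A & C
n2 = n1 & C = (A & C) & C

(A & C) & C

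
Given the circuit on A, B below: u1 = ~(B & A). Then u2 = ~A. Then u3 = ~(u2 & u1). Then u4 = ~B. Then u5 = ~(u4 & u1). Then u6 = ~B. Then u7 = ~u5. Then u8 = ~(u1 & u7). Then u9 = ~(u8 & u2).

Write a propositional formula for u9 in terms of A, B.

u1 = ~(B & A)
u2 = ~A
u4 = ~B
u5 = ~(u4 & u1) = ~(~B & (~(B & A)))
u7 = ~u5 = ~(~(~B & (~(B & A))))
u8 = ~(u1 & u7) = ~((~(B & A)) & ~(~(~B & (~(B & A)))))
u9 = ~(u8 & u2) = ~((~((~(B & A)) & ~(~(~B & (~(B & A)))))) & ~A)

~((~((~(B & A)) & ~(~(~B & (~(B & A)))))) & ~A)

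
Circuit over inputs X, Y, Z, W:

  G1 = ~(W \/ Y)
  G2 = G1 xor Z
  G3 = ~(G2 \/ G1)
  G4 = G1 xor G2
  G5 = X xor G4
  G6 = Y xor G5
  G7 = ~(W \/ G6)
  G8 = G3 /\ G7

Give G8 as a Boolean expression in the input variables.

G1 = ~(W \/ Y)
G2 = G1 xor Z = (~(W \/ Y)) xor Z
G3 = ~(G2 \/ G1) = ~(((~(W \/ Y)) xor Z) \/ (~(W \/ Y)))
G4 = G1 xor G2 = (~(W \/ Y)) xor ((~(W \/ Y)) xor Z)
G5 = X xor G4 = X xor ((~(W \/ Y)) xor ((~(W \/ Y)) xor Z))
G6 = Y xor G5 = Y xor (X xor ((~(W \/ Y)) xor ((~(W \/ Y)) xor Z)))
G7 = ~(W \/ G6) = ~(W \/ (Y xor (X xor ((~(W \/ Y)) xor ((~(W \/ Y)) xor Z)))))
G8 = G3 /\ G7 = (~(((~(W \/ Y)) xor Z) \/ (~(W \/ Y)))) /\ (~(W \/ (Y xor (X xor ((~(W \/ Y)) xor ((~(W \/ Y)) xor Z))))))

(~(((~(W \/ Y)) xor Z) \/ (~(W \/ Y)))) /\ (~(W \/ (Y xor (X xor ((~(W \/ Y)) xor ((~(W \/ Y)) xor Z))))))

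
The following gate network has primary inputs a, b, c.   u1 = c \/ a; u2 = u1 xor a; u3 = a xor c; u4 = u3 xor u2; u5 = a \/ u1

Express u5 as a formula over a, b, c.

u1 = c \/ a
u5 = a \/ u1 = a \/ (c \/ a)

a \/ (c \/ a)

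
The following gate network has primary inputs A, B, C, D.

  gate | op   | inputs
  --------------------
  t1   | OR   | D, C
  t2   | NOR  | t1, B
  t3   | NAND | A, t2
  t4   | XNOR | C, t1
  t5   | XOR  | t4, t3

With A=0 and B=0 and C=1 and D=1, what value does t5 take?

0

t1 = 1 OR 1 = 1
t2 = 1 NOR 0 = 0
t3 = 0 NAND 0 = 1
t4 = 1 XNOR 1 = 1
t5 = 1 XOR 1 = 0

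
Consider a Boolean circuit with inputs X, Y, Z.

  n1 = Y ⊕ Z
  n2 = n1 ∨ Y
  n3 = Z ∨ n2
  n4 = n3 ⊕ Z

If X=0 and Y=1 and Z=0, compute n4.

1

n1 = 1 ⊕ 0 = 1
n2 = 1 ∨ 1 = 1
n3 = 0 ∨ 1 = 1
n4 = 1 ⊕ 0 = 1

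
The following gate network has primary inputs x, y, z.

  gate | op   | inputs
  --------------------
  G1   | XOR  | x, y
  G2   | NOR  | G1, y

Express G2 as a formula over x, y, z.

(x XOR y) NOR y

G1 = x XOR y
G2 = G1 NOR y = (x XOR y) NOR y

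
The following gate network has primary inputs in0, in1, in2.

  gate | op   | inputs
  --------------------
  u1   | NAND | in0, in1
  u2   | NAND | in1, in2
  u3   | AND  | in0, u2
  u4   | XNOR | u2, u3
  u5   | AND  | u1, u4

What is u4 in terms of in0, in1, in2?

u2 = in1 NAND in2
u3 = in0 AND u2 = in0 AND (in1 NAND in2)
u4 = u2 XNOR u3 = (in1 NAND in2) XNOR (in0 AND (in1 NAND in2))

(in1 NAND in2) XNOR (in0 AND (in1 NAND in2))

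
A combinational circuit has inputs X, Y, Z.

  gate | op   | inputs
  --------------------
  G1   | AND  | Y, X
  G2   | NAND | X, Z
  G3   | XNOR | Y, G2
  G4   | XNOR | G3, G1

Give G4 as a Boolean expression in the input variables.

G1 = Y AND X
G2 = X NAND Z
G3 = Y XNOR G2 = Y XNOR (X NAND Z)
G4 = G3 XNOR G1 = (Y XNOR (X NAND Z)) XNOR (Y AND X)

(Y XNOR (X NAND Z)) XNOR (Y AND X)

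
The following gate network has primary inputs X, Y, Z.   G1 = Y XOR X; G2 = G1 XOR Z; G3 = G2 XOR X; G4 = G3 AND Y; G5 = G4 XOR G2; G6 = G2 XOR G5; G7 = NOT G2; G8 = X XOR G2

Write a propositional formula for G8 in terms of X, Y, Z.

X XOR ((Y XOR X) XOR Z)

G1 = Y XOR X
G2 = G1 XOR Z = (Y XOR X) XOR Z
G8 = X XOR G2 = X XOR ((Y XOR X) XOR Z)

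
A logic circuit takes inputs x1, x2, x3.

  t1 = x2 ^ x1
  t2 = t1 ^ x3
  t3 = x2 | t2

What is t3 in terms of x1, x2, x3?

t1 = x2 ^ x1
t2 = t1 ^ x3 = (x2 ^ x1) ^ x3
t3 = x2 | t2 = x2 | ((x2 ^ x1) ^ x3)

x2 | ((x2 ^ x1) ^ x3)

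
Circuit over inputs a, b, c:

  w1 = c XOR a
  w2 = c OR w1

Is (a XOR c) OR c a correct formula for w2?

w1 = c XOR a
w2 = c OR w1 = c OR (c XOR a)
At a=0, b=0, c=0: circuit gives 0, formula gives 0.
At a=0, b=0, c=1: circuit gives 1, formula gives 1.
Agrees on all 8 inputs.

Yes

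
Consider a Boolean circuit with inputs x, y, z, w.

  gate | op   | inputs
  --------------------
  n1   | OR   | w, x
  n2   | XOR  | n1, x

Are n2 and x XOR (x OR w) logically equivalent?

n1 = w OR x
n2 = n1 XOR x = (w OR x) XOR x
At x=0, y=0, z=0, w=0: circuit gives 0, formula gives 0.
At x=0, y=0, z=0, w=1: circuit gives 1, formula gives 1.
Agrees on all 16 inputs.

Yes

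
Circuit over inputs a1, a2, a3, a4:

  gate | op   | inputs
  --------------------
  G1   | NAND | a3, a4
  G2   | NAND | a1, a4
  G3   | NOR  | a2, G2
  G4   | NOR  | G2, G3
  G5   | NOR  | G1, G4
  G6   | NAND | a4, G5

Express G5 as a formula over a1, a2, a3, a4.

G1 = a3 NAND a4
G2 = a1 NAND a4
G3 = a2 NOR G2 = a2 NOR (a1 NAND a4)
G4 = G2 NOR G3 = (a1 NAND a4) NOR (a2 NOR (a1 NAND a4))
G5 = G1 NOR G4 = (a3 NAND a4) NOR ((a1 NAND a4) NOR (a2 NOR (a1 NAND a4)))

(a3 NAND a4) NOR ((a1 NAND a4) NOR (a2 NOR (a1 NAND a4)))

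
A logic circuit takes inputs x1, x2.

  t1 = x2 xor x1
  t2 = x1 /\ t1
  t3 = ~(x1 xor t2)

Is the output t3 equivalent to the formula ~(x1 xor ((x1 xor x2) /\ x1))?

t1 = x2 xor x1
t2 = x1 /\ t1 = x1 /\ (x2 xor x1)
t3 = ~(x1 xor t2) = ~(x1 xor (x1 /\ (x2 xor x1)))
At x1=1, x2=1: circuit gives 0, formula gives 0.
At x1=0, x2=0: circuit gives 1, formula gives 1.
Agrees on all 4 inputs.

Yes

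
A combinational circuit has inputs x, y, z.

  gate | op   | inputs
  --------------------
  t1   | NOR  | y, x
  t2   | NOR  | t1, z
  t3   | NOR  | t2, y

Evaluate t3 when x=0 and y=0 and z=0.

t1 = 0 NOR 0 = 1
t2 = 1 NOR 0 = 0
t3 = 0 NOR 0 = 1

1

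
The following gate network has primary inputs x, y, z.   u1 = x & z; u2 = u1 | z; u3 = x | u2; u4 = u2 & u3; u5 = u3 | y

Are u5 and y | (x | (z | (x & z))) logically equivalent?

Yes

u1 = x & z
u2 = u1 | z = (x & z) | z
u3 = x | u2 = x | ((x & z) | z)
u5 = u3 | y = (x | ((x & z) | z)) | y
At x=0, y=0, z=0: circuit gives 0, formula gives 0.
At x=0, y=0, z=1: circuit gives 1, formula gives 1.
Agrees on all 8 inputs.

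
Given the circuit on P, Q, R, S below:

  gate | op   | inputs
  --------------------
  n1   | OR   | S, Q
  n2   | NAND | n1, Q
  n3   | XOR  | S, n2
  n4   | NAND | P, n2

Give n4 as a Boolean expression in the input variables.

P NAND ((S OR Q) NAND Q)

n1 = S OR Q
n2 = n1 NAND Q = (S OR Q) NAND Q
n4 = P NAND n2 = P NAND ((S OR Q) NAND Q)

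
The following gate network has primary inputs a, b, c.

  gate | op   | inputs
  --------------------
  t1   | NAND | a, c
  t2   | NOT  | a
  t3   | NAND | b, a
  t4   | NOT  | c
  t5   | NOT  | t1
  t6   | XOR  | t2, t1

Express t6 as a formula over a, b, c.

t1 = a NAND c
t2 = NOT a
t6 = t2 XOR t1 = NOT a XOR (a NAND c)

NOT a XOR (a NAND c)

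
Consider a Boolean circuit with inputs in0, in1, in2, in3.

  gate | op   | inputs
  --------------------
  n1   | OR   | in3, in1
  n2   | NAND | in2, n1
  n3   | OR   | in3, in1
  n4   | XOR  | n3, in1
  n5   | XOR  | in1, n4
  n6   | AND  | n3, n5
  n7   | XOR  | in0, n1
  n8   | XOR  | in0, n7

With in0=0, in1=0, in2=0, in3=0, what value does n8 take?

0

n1 = 0 OR 0 = 0
n7 = 0 XOR 0 = 0
n8 = 0 XOR 0 = 0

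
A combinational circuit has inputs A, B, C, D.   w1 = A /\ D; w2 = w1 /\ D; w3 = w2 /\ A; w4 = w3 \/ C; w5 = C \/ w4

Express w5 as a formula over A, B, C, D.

w1 = A /\ D
w2 = w1 /\ D = (A /\ D) /\ D
w3 = w2 /\ A = ((A /\ D) /\ D) /\ A
w4 = w3 \/ C = (((A /\ D) /\ D) /\ A) \/ C
w5 = C \/ w4 = C \/ ((((A /\ D) /\ D) /\ A) \/ C)

C \/ ((((A /\ D) /\ D) /\ A) \/ C)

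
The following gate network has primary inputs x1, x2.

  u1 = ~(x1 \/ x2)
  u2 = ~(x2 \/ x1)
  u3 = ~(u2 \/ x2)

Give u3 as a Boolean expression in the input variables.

u2 = ~(x2 \/ x1)
u3 = ~(u2 \/ x2) = ~((~(x2 \/ x1)) \/ x2)

~((~(x2 \/ x1)) \/ x2)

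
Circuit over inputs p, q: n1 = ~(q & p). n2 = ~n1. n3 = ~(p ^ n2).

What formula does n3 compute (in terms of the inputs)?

n1 = ~(q & p)
n2 = ~n1 = ~(~(q & p))
n3 = ~(p ^ n2) = ~(p ^ ~(~(q & p)))

~(p ^ ~(~(q & p)))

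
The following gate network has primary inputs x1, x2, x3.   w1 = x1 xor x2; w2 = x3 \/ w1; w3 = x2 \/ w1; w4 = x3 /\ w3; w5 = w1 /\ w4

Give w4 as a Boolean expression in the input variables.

w1 = x1 xor x2
w3 = x2 \/ w1 = x2 \/ (x1 xor x2)
w4 = x3 /\ w3 = x3 /\ (x2 \/ (x1 xor x2))

x3 /\ (x2 \/ (x1 xor x2))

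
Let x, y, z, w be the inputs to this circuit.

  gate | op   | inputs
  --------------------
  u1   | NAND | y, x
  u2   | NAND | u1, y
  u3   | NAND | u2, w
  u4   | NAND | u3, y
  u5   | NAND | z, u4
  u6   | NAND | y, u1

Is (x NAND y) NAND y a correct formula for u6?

u1 = y NAND x
u6 = y NAND u1 = y NAND (y NAND x)
At x=0, y=1, z=0, w=0: circuit gives 0, formula gives 0.
At x=0, y=0, z=0, w=0: circuit gives 1, formula gives 1.
Agrees on all 16 inputs.

Yes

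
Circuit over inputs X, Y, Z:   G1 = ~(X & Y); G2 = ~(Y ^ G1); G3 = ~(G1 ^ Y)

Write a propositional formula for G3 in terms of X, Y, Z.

~((~(X & Y)) ^ Y)

G1 = ~(X & Y)
G3 = ~(G1 ^ Y) = ~((~(X & Y)) ^ Y)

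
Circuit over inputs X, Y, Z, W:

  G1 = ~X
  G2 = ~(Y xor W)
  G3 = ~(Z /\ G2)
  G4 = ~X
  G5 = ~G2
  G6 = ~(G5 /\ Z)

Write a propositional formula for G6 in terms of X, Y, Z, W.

~(~(~(Y xor W)) /\ Z)

G2 = ~(Y xor W)
G5 = ~G2 = ~(~(Y xor W))
G6 = ~(G5 /\ Z) = ~(~(~(Y xor W)) /\ Z)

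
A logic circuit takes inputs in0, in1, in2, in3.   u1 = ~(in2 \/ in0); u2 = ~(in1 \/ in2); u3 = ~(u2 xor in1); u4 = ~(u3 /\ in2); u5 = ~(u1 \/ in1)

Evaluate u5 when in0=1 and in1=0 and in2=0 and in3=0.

u1 = ~(0 \/ 1) = 0
u5 = ~(0 \/ 0) = 1

1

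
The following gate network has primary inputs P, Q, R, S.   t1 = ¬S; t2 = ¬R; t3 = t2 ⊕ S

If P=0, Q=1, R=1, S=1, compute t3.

t2 = ¬1 = 0
t3 = 0 ⊕ 1 = 1

1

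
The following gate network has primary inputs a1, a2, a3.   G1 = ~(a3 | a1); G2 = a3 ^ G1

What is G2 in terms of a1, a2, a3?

G1 = ~(a3 | a1)
G2 = a3 ^ G1 = a3 ^ (~(a3 | a1))

a3 ^ (~(a3 | a1))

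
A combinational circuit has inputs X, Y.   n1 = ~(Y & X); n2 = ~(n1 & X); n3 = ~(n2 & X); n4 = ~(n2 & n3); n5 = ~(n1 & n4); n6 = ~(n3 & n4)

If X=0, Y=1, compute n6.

n1 = ~(1 & 0) = 1
n2 = ~(1 & 0) = 1
n3 = ~(1 & 0) = 1
n4 = ~(1 & 1) = 0
n6 = ~(1 & 0) = 1

1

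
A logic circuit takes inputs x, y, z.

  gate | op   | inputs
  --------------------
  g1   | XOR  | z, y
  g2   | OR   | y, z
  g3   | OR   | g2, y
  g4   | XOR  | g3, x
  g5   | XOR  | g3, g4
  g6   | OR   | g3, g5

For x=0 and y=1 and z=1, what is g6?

g2 = 1 OR 1 = 1
g3 = 1 OR 1 = 1
g4 = 1 XOR 0 = 1
g5 = 1 XOR 1 = 0
g6 = 1 OR 0 = 1

1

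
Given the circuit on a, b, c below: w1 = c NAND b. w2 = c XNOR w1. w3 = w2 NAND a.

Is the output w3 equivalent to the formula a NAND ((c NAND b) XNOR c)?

Yes

w1 = c NAND b
w2 = c XNOR w1 = c XNOR (c NAND b)
w3 = w2 NAND a = (c XNOR (c NAND b)) NAND a
At a=1, b=0, c=1: circuit gives 0, formula gives 0.
At a=0, b=0, c=0: circuit gives 1, formula gives 1.
Agrees on all 8 inputs.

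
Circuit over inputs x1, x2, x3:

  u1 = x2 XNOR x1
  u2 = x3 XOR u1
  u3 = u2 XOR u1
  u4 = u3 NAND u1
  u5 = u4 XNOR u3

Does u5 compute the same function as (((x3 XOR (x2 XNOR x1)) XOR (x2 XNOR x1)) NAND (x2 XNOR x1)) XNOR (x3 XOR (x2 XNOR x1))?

u1 = x2 XNOR x1
u2 = x3 XOR u1 = x3 XOR (x2 XNOR x1)
u3 = u2 XOR u1 = (x3 XOR (x2 XNOR x1)) XOR (x2 XNOR x1)
u4 = u3 NAND u1 = ((x3 XOR (x2 XNOR x1)) XOR (x2 XNOR x1)) NAND (x2 XNOR x1)
u5 = u4 XNOR u3 = (((x3 XOR (x2 XNOR x1)) XOR (x2 XNOR x1)) NAND (x2 XNOR x1)) XNOR ((x3 XOR (x2 XNOR x1)) XOR (x2 XNOR x1))
At x1=0, x2=0, x3=0: circuit gives 0, formula gives 1.

No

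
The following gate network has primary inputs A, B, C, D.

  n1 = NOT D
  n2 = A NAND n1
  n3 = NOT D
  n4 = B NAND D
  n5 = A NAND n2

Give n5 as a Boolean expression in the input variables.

A NAND (A NAND NOT D)

n1 = NOT D
n2 = A NAND n1 = A NAND NOT D
n5 = A NAND n2 = A NAND (A NAND NOT D)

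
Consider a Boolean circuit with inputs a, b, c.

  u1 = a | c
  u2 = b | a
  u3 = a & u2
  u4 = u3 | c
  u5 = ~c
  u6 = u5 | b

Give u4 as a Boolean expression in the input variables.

(a & (b | a)) | c

u2 = b | a
u3 = a & u2 = a & (b | a)
u4 = u3 | c = (a & (b | a)) | c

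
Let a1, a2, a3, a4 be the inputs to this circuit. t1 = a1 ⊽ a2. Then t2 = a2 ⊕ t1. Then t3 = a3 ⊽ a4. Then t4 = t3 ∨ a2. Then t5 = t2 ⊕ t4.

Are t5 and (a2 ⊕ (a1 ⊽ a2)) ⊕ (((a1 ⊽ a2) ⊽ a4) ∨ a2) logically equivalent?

t1 = a1 ⊽ a2
t2 = a2 ⊕ t1 = a2 ⊕ (a1 ⊽ a2)
t3 = a3 ⊽ a4
t4 = t3 ∨ a2 = (a3 ⊽ a4) ∨ a2
t5 = t2 ⊕ t4 = (a2 ⊕ (a1 ⊽ a2)) ⊕ ((a3 ⊽ a4) ∨ a2)
At a1=0, a2=0, a3=0, a4=0: circuit gives 0, formula gives 1.

No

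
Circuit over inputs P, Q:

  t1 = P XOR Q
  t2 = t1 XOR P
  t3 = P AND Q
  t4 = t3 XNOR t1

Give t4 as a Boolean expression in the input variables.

(P AND Q) XNOR (P XOR Q)

t1 = P XOR Q
t3 = P AND Q
t4 = t3 XNOR t1 = (P AND Q) XNOR (P XOR Q)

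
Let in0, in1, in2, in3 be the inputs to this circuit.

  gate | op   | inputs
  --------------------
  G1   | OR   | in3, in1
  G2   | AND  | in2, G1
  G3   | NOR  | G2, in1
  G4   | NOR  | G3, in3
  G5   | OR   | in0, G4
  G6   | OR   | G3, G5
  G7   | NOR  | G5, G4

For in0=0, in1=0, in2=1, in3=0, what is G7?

G1 = 0 OR 0 = 0
G2 = 1 AND 0 = 0
G3 = 0 NOR 0 = 1
G4 = 1 NOR 0 = 0
G5 = 0 OR 0 = 0
G7 = 0 NOR 0 = 1

1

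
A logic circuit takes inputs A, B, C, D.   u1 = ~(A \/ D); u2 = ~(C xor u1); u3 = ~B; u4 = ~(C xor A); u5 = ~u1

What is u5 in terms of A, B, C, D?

u1 = ~(A \/ D)
u5 = ~u1 = ~(~(A \/ D))

~(~(A \/ D))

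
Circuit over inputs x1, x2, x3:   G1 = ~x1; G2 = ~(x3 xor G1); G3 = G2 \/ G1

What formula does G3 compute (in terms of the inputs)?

G1 = ~x1
G2 = ~(x3 xor G1) = ~(x3 xor ~x1)
G3 = G2 \/ G1 = (~(x3 xor ~x1)) \/ ~x1

(~(x3 xor ~x1)) \/ ~x1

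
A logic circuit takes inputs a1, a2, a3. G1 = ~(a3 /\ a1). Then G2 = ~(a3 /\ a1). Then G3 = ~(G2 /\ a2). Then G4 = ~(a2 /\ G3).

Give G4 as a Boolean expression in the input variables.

~(a2 /\ (~((~(a3 /\ a1)) /\ a2)))

G2 = ~(a3 /\ a1)
G3 = ~(G2 /\ a2) = ~((~(a3 /\ a1)) /\ a2)
G4 = ~(a2 /\ G3) = ~(a2 /\ (~((~(a3 /\ a1)) /\ a2)))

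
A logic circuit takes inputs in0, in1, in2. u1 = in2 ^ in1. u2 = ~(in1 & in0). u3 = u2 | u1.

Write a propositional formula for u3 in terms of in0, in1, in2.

u1 = in2 ^ in1
u2 = ~(in1 & in0)
u3 = u2 | u1 = (~(in1 & in0)) | (in2 ^ in1)

(~(in1 & in0)) | (in2 ^ in1)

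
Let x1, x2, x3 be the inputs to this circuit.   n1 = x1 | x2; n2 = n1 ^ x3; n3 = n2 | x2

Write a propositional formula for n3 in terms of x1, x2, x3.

((x1 | x2) ^ x3) | x2

n1 = x1 | x2
n2 = n1 ^ x3 = (x1 | x2) ^ x3
n3 = n2 | x2 = ((x1 | x2) ^ x3) | x2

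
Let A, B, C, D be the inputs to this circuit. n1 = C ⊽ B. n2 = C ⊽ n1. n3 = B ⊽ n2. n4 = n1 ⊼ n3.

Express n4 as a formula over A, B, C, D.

n1 = C ⊽ B
n2 = C ⊽ n1 = C ⊽ (C ⊽ B)
n3 = B ⊽ n2 = B ⊽ (C ⊽ (C ⊽ B))
n4 = n1 ⊼ n3 = (C ⊽ B) ⊼ (B ⊽ (C ⊽ (C ⊽ B)))

(C ⊽ B) ⊼ (B ⊽ (C ⊽ (C ⊽ B)))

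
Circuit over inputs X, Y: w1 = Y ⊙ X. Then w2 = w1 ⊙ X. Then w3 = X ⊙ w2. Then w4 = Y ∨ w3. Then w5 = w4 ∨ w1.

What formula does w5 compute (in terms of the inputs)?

(Y ∨ (X ⊙ ((Y ⊙ X) ⊙ X))) ∨ (Y ⊙ X)

w1 = Y ⊙ X
w2 = w1 ⊙ X = (Y ⊙ X) ⊙ X
w3 = X ⊙ w2 = X ⊙ ((Y ⊙ X) ⊙ X)
w4 = Y ∨ w3 = Y ∨ (X ⊙ ((Y ⊙ X) ⊙ X))
w5 = w4 ∨ w1 = (Y ∨ (X ⊙ ((Y ⊙ X) ⊙ X))) ∨ (Y ⊙ X)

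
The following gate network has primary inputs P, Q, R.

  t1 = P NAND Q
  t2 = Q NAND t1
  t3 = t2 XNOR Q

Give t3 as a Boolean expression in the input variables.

t1 = P NAND Q
t2 = Q NAND t1 = Q NAND (P NAND Q)
t3 = t2 XNOR Q = (Q NAND (P NAND Q)) XNOR Q

(Q NAND (P NAND Q)) XNOR Q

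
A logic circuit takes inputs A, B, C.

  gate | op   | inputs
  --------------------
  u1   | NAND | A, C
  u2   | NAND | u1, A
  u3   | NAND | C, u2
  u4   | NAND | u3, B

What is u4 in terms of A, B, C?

u1 = A NAND C
u2 = u1 NAND A = (A NAND C) NAND A
u3 = C NAND u2 = C NAND ((A NAND C) NAND A)
u4 = u3 NAND B = (C NAND ((A NAND C) NAND A)) NAND B

(C NAND ((A NAND C) NAND A)) NAND B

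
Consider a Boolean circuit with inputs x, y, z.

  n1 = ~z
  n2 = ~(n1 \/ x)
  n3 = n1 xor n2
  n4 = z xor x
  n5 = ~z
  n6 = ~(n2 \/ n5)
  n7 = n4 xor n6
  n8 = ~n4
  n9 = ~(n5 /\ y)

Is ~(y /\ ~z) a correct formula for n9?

n5 = ~z
n9 = ~(n5 /\ y) = ~(~z /\ y)
At x=0, y=1, z=0: circuit gives 0, formula gives 0.
At x=0, y=0, z=0: circuit gives 1, formula gives 1.
Agrees on all 8 inputs.

Yes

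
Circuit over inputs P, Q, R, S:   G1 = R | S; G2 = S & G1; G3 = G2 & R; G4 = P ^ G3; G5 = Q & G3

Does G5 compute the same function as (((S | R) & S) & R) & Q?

Yes

G1 = R | S
G2 = S & G1 = S & (R | S)
G3 = G2 & R = (S & (R | S)) & R
G5 = Q & G3 = Q & ((S & (R | S)) & R)
At P=0, Q=0, R=0, S=0: circuit gives 0, formula gives 0.
At P=0, Q=1, R=1, S=1: circuit gives 1, formula gives 1.
Agrees on all 16 inputs.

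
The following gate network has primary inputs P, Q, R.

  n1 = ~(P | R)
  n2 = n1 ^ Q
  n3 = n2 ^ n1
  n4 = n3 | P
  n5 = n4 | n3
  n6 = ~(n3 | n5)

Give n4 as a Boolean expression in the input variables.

(((~(P | R)) ^ Q) ^ (~(P | R))) | P

n1 = ~(P | R)
n2 = n1 ^ Q = (~(P | R)) ^ Q
n3 = n2 ^ n1 = ((~(P | R)) ^ Q) ^ (~(P | R))
n4 = n3 | P = (((~(P | R)) ^ Q) ^ (~(P | R))) | P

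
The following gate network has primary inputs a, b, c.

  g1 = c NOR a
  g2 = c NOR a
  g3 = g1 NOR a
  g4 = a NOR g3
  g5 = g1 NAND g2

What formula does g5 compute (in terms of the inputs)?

(c NOR a) NAND (c NOR a)

g1 = c NOR a
g2 = c NOR a
g5 = g1 NAND g2 = (c NOR a) NAND (c NOR a)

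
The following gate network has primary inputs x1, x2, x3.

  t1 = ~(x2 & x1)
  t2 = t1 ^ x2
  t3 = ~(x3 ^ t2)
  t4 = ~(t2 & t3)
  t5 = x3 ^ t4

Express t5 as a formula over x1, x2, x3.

x3 ^ (~(((~(x2 & x1)) ^ x2) & (~(x3 ^ ((~(x2 & x1)) ^ x2)))))

t1 = ~(x2 & x1)
t2 = t1 ^ x2 = (~(x2 & x1)) ^ x2
t3 = ~(x3 ^ t2) = ~(x3 ^ ((~(x2 & x1)) ^ x2))
t4 = ~(t2 & t3) = ~(((~(x2 & x1)) ^ x2) & (~(x3 ^ ((~(x2 & x1)) ^ x2))))
t5 = x3 ^ t4 = x3 ^ (~(((~(x2 & x1)) ^ x2) & (~(x3 ^ ((~(x2 & x1)) ^ x2)))))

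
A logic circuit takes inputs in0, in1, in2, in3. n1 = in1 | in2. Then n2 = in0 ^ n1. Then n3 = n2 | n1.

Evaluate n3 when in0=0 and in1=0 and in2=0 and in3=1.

n1 = 0 | 0 = 0
n2 = 0 ^ 0 = 0
n3 = 0 | 0 = 0

0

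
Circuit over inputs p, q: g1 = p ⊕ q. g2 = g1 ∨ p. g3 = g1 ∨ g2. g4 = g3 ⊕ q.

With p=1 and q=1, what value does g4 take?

0

g1 = 1 ⊕ 1 = 0
g2 = 0 ∨ 1 = 1
g3 = 0 ∨ 1 = 1
g4 = 1 ⊕ 1 = 0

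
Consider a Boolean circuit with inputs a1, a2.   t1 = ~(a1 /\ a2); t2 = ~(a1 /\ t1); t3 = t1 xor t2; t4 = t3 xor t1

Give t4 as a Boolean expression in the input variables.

((~(a1 /\ a2)) xor (~(a1 /\ (~(a1 /\ a2))))) xor (~(a1 /\ a2))

t1 = ~(a1 /\ a2)
t2 = ~(a1 /\ t1) = ~(a1 /\ (~(a1 /\ a2)))
t3 = t1 xor t2 = (~(a1 /\ a2)) xor (~(a1 /\ (~(a1 /\ a2))))
t4 = t3 xor t1 = ((~(a1 /\ a2)) xor (~(a1 /\ (~(a1 /\ a2))))) xor (~(a1 /\ a2))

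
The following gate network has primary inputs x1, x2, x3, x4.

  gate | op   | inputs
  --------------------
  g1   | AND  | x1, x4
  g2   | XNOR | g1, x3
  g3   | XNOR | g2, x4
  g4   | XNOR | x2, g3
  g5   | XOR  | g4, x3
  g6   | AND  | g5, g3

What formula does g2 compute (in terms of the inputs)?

g1 = x1 AND x4
g2 = g1 XNOR x3 = (x1 AND x4) XNOR x3

(x1 AND x4) XNOR x3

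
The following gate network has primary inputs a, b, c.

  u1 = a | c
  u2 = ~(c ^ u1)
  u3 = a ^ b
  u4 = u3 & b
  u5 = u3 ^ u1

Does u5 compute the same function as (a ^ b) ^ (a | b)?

No

u1 = a | c
u3 = a ^ b
u5 = u3 ^ u1 = (a ^ b) ^ (a | c)
At a=0, b=0, c=1: circuit gives 1, formula gives 0.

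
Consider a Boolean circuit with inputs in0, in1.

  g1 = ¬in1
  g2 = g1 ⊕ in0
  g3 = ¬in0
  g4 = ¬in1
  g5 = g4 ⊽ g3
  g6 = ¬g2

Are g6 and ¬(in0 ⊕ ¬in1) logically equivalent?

Yes

g1 = ¬in1
g2 = g1 ⊕ in0 = ¬in1 ⊕ in0
g6 = ¬g2 = ¬(¬in1 ⊕ in0)
At in0=0, in1=0: circuit gives 0, formula gives 0.
At in0=0, in1=1: circuit gives 1, formula gives 1.
Agrees on all 4 inputs.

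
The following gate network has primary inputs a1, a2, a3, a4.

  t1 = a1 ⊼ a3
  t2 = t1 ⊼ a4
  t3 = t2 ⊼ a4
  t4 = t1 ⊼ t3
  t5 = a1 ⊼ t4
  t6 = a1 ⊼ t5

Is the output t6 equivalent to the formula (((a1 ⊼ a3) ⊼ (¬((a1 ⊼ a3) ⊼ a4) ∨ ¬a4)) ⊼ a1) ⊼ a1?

t1 = a1 ⊼ a3
t2 = t1 ⊼ a4 = (a1 ⊼ a3) ⊼ a4
t3 = t2 ⊼ a4 = ((a1 ⊼ a3) ⊼ a4) ⊼ a4
t4 = t1 ⊼ t3 = (a1 ⊼ a3) ⊼ (((a1 ⊼ a3) ⊼ a4) ⊼ a4)
t5 = a1 ⊼ t4 = a1 ⊼ ((a1 ⊼ a3) ⊼ (((a1 ⊼ a3) ⊼ a4) ⊼ a4))
t6 = a1 ⊼ t5 = a1 ⊼ (a1 ⊼ ((a1 ⊼ a3) ⊼ (((a1 ⊼ a3) ⊼ a4) ⊼ a4)))
At a1=1, a2=0, a3=0, a4=0: circuit gives 0, formula gives 0.
At a1=0, a2=0, a3=0, a4=0: circuit gives 1, formula gives 1.
Agrees on all 16 inputs.

Yes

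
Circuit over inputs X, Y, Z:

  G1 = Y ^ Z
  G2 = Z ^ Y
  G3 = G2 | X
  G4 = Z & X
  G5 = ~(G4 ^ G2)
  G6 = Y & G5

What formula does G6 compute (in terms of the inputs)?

G2 = Z ^ Y
G4 = Z & X
G5 = ~(G4 ^ G2) = ~((Z & X) ^ (Z ^ Y))
G6 = Y & G5 = Y & (~((Z & X) ^ (Z ^ Y)))

Y & (~((Z & X) ^ (Z ^ Y)))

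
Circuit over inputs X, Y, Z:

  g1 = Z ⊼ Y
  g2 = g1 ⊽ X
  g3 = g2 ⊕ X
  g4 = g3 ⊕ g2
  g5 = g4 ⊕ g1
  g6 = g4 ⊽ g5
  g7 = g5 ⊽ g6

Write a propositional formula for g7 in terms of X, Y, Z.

(((((Z ⊼ Y) ⊽ X) ⊕ X) ⊕ ((Z ⊼ Y) ⊽ X)) ⊕ (Z ⊼ Y)) ⊽ (((((Z ⊼ Y) ⊽ X) ⊕ X) ⊕ ((Z ⊼ Y) ⊽ X)) ⊽ (((((Z ⊼ Y) ⊽ X) ⊕ X) ⊕ ((Z ⊼ Y) ⊽ X)) ⊕ (Z ⊼ Y)))

g1 = Z ⊼ Y
g2 = g1 ⊽ X = (Z ⊼ Y) ⊽ X
g3 = g2 ⊕ X = ((Z ⊼ Y) ⊽ X) ⊕ X
g4 = g3 ⊕ g2 = (((Z ⊼ Y) ⊽ X) ⊕ X) ⊕ ((Z ⊼ Y) ⊽ X)
g5 = g4 ⊕ g1 = ((((Z ⊼ Y) ⊽ X) ⊕ X) ⊕ ((Z ⊼ Y) ⊽ X)) ⊕ (Z ⊼ Y)
g6 = g4 ⊽ g5 = ((((Z ⊼ Y) ⊽ X) ⊕ X) ⊕ ((Z ⊼ Y) ⊽ X)) ⊽ (((((Z ⊼ Y) ⊽ X) ⊕ X) ⊕ ((Z ⊼ Y) ⊽ X)) ⊕ (Z ⊼ Y))
g7 = g5 ⊽ g6 = (((((Z ⊼ Y) ⊽ X) ⊕ X) ⊕ ((Z ⊼ Y) ⊽ X)) ⊕ (Z ⊼ Y)) ⊽ (((((Z ⊼ Y) ⊽ X) ⊕ X) ⊕ ((Z ⊼ Y) ⊽ X)) ⊽ (((((Z ⊼ Y) ⊽ X) ⊕ X) ⊕ ((Z ⊼ Y) ⊽ X)) ⊕ (Z ⊼ Y)))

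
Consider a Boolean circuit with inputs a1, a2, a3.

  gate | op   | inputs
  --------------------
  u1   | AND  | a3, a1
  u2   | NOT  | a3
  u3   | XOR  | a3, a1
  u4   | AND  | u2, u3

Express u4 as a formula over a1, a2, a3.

u2 = NOT a3
u3 = a3 XOR a1
u4 = u2 AND u3 = NOT a3 AND (a3 XOR a1)

NOT a3 AND (a3 XOR a1)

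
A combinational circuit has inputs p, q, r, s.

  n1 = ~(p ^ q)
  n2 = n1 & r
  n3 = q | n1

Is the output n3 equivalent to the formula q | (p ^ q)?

No

n1 = ~(p ^ q)
n3 = q | n1 = q | (~(p ^ q))
At p=0, q=0, r=0, s=0: circuit gives 1, formula gives 0.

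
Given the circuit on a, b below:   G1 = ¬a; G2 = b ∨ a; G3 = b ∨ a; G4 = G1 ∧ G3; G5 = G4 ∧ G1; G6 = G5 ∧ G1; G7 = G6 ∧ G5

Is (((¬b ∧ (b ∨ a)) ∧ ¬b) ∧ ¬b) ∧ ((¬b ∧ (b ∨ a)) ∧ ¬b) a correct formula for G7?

G1 = ¬a
G3 = b ∨ a
G4 = G1 ∧ G3 = ¬a ∧ (b ∨ a)
G5 = G4 ∧ G1 = (¬a ∧ (b ∨ a)) ∧ ¬a
G6 = G5 ∧ G1 = ((¬a ∧ (b ∨ a)) ∧ ¬a) ∧ ¬a
G7 = G6 ∧ G5 = (((¬a ∧ (b ∨ a)) ∧ ¬a) ∧ ¬a) ∧ ((¬a ∧ (b ∨ a)) ∧ ¬a)
At a=0, b=1: circuit gives 1, formula gives 0.

No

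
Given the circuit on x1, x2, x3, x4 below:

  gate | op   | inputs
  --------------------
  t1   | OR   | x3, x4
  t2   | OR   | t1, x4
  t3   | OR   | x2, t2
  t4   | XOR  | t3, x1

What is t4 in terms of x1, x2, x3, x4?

(x2 OR ((x3 OR x4) OR x4)) XOR x1

t1 = x3 OR x4
t2 = t1 OR x4 = (x3 OR x4) OR x4
t3 = x2 OR t2 = x2 OR ((x3 OR x4) OR x4)
t4 = t3 XOR x1 = (x2 OR ((x3 OR x4) OR x4)) XOR x1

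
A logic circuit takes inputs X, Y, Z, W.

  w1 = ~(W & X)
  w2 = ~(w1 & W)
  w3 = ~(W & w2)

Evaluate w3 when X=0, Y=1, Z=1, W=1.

w1 = ~(1 & 0) = 1
w2 = ~(1 & 1) = 0
w3 = ~(1 & 0) = 1

1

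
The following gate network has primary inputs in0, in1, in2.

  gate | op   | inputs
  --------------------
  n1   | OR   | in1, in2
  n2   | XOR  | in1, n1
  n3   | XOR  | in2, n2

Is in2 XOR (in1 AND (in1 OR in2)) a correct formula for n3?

n1 = in1 OR in2
n2 = in1 XOR n1 = in1 XOR (in1 OR in2)
n3 = in2 XOR n2 = in2 XOR (in1 XOR (in1 OR in2))
At in0=0, in1=0, in2=1: circuit gives 0, formula gives 1.

No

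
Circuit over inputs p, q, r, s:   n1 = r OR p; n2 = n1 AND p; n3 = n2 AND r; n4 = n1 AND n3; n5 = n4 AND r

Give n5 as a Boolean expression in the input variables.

((r OR p) AND (((r OR p) AND p) AND r)) AND r

n1 = r OR p
n2 = n1 AND p = (r OR p) AND p
n3 = n2 AND r = ((r OR p) AND p) AND r
n4 = n1 AND n3 = (r OR p) AND (((r OR p) AND p) AND r)
n5 = n4 AND r = ((r OR p) AND (((r OR p) AND p) AND r)) AND r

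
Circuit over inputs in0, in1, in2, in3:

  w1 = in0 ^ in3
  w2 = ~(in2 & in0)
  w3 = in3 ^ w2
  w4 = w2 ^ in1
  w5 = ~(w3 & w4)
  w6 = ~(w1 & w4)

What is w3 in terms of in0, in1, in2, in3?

w2 = ~(in2 & in0)
w3 = in3 ^ w2 = in3 ^ (~(in2 & in0))

in3 ^ (~(in2 & in0))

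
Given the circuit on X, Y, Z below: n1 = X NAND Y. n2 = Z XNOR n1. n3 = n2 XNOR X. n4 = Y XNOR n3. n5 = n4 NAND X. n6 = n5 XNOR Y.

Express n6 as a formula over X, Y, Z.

((Y XNOR ((Z XNOR (X NAND Y)) XNOR X)) NAND X) XNOR Y

n1 = X NAND Y
n2 = Z XNOR n1 = Z XNOR (X NAND Y)
n3 = n2 XNOR X = (Z XNOR (X NAND Y)) XNOR X
n4 = Y XNOR n3 = Y XNOR ((Z XNOR (X NAND Y)) XNOR X)
n5 = n4 NAND X = (Y XNOR ((Z XNOR (X NAND Y)) XNOR X)) NAND X
n6 = n5 XNOR Y = ((Y XNOR ((Z XNOR (X NAND Y)) XNOR X)) NAND X) XNOR Y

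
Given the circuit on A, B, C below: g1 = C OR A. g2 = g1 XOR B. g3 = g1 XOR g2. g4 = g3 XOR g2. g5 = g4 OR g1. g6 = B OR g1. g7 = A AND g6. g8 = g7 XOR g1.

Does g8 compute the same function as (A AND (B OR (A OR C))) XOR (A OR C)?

g1 = C OR A
g6 = B OR g1 = B OR (C OR A)
g7 = A AND g6 = A AND (B OR (C OR A))
g8 = g7 XOR g1 = (A AND (B OR (C OR A))) XOR (C OR A)
At A=0, B=0, C=0: circuit gives 0, formula gives 0.
At A=0, B=0, C=1: circuit gives 1, formula gives 1.
Agrees on all 8 inputs.

Yes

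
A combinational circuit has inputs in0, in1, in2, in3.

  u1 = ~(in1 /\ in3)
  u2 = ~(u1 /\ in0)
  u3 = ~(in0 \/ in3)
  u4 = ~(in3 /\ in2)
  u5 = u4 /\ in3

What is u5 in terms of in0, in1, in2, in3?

(~(in3 /\ in2)) /\ in3

u4 = ~(in3 /\ in2)
u5 = u4 /\ in3 = (~(in3 /\ in2)) /\ in3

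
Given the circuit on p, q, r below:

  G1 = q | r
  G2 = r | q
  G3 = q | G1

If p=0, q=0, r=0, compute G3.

0

G1 = 0 | 0 = 0
G3 = 0 | 0 = 0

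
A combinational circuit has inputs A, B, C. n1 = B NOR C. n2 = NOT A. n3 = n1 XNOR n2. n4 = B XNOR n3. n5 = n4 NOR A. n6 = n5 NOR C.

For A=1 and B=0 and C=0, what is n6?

n1 = 0 NOR 0 = 1
n2 = NOT 1 = 0
n3 = 1 XNOR 0 = 0
n4 = 0 XNOR 0 = 1
n5 = 1 NOR 1 = 0
n6 = 0 NOR 0 = 1

1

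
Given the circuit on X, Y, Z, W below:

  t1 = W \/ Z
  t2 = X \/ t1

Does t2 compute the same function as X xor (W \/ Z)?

No

t1 = W \/ Z
t2 = X \/ t1 = X \/ (W \/ Z)
At X=1, Y=0, Z=0, W=1: circuit gives 1, formula gives 0.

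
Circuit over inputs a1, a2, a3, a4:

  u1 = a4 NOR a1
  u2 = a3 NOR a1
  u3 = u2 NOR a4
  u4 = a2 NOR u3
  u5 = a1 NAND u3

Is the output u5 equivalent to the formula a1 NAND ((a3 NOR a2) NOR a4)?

No

u2 = a3 NOR a1
u3 = u2 NOR a4 = (a3 NOR a1) NOR a4
u5 = a1 NAND u3 = a1 NAND ((a3 NOR a1) NOR a4)
At a1=1, a2=0, a3=0, a4=0: circuit gives 0, formula gives 1.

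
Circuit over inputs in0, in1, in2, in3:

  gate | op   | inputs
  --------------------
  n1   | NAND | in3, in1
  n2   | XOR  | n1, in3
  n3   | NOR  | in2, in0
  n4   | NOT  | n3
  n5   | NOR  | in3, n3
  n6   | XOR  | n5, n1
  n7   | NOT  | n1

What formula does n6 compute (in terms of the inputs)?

(in3 NOR (in2 NOR in0)) XOR (in3 NAND in1)

n1 = in3 NAND in1
n3 = in2 NOR in0
n5 = in3 NOR n3 = in3 NOR (in2 NOR in0)
n6 = n5 XOR n1 = (in3 NOR (in2 NOR in0)) XOR (in3 NAND in1)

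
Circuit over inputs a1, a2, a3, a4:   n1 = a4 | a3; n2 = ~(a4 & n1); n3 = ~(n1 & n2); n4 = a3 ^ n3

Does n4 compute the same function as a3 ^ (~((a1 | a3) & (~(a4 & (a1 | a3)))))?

No

n1 = a4 | a3
n2 = ~(a4 & n1) = ~(a4 & (a4 | a3))
n3 = ~(n1 & n2) = ~((a4 | a3) & (~(a4 & (a4 | a3))))
n4 = a3 ^ n3 = a3 ^ (~((a4 | a3) & (~(a4 & (a4 | a3)))))
At a1=1, a2=0, a3=0, a4=0: circuit gives 1, formula gives 0.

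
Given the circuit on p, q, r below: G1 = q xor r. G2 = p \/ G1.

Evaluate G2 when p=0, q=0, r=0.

0

G1 = 0 xor 0 = 0
G2 = 0 \/ 0 = 0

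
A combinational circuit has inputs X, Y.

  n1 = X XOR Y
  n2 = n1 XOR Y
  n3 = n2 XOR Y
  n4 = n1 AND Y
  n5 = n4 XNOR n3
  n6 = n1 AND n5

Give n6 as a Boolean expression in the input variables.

(X XOR Y) AND (((X XOR Y) AND Y) XNOR (((X XOR Y) XOR Y) XOR Y))

n1 = X XOR Y
n2 = n1 XOR Y = (X XOR Y) XOR Y
n3 = n2 XOR Y = ((X XOR Y) XOR Y) XOR Y
n4 = n1 AND Y = (X XOR Y) AND Y
n5 = n4 XNOR n3 = ((X XOR Y) AND Y) XNOR (((X XOR Y) XOR Y) XOR Y)
n6 = n1 AND n5 = (X XOR Y) AND (((X XOR Y) AND Y) XNOR (((X XOR Y) XOR Y) XOR Y))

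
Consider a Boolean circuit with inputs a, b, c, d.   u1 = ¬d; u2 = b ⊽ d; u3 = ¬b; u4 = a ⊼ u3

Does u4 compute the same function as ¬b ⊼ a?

u3 = ¬b
u4 = a ⊼ u3 = a ⊼ ¬b
At a=1, b=0, c=0, d=0: circuit gives 0, formula gives 0.
At a=0, b=0, c=0, d=0: circuit gives 1, formula gives 1.
Agrees on all 16 inputs.

Yes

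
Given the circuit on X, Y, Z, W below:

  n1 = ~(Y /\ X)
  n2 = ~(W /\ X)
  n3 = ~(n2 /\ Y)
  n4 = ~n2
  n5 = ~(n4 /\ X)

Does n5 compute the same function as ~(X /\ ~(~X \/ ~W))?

Yes

n2 = ~(W /\ X)
n4 = ~n2 = ~(~(W /\ X))
n5 = ~(n4 /\ X) = ~(~(~(W /\ X)) /\ X)
At X=1, Y=0, Z=0, W=1: circuit gives 0, formula gives 0.
At X=0, Y=0, Z=0, W=0: circuit gives 1, formula gives 1.
Agrees on all 16 inputs.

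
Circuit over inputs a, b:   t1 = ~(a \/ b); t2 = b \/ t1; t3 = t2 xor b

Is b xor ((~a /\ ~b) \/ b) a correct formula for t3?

Yes

t1 = ~(a \/ b)
t2 = b \/ t1 = b \/ (~(a \/ b))
t3 = t2 xor b = (b \/ (~(a \/ b))) xor b
At a=0, b=1: circuit gives 0, formula gives 0.
At a=0, b=0: circuit gives 1, formula gives 1.
Agrees on all 4 inputs.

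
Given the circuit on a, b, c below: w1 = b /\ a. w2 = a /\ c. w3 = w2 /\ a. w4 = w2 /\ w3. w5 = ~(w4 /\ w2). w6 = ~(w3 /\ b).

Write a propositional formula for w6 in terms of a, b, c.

w2 = a /\ c
w3 = w2 /\ a = (a /\ c) /\ a
w6 = ~(w3 /\ b) = ~(((a /\ c) /\ a) /\ b)

~(((a /\ c) /\ a) /\ b)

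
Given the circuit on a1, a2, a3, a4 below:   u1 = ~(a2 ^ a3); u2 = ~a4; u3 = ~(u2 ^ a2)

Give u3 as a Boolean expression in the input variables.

u2 = ~a4
u3 = ~(u2 ^ a2) = ~(~a4 ^ a2)

~(~a4 ^ a2)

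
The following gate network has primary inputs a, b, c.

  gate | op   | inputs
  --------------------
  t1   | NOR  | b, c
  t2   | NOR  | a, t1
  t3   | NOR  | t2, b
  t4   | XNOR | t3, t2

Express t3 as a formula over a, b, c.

(a NOR (b NOR c)) NOR b

t1 = b NOR c
t2 = a NOR t1 = a NOR (b NOR c)
t3 = t2 NOR b = (a NOR (b NOR c)) NOR b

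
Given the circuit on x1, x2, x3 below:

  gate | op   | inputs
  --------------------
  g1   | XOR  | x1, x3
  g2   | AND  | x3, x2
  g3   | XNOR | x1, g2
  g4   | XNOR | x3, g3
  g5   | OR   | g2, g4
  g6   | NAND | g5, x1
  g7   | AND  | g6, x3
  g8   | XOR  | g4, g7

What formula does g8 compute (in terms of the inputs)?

g2 = x3 AND x2
g3 = x1 XNOR g2 = x1 XNOR (x3 AND x2)
g4 = x3 XNOR g3 = x3 XNOR (x1 XNOR (x3 AND x2))
g5 = g2 OR g4 = (x3 AND x2) OR (x3 XNOR (x1 XNOR (x3 AND x2)))
g6 = g5 NAND x1 = ((x3 AND x2) OR (x3 XNOR (x1 XNOR (x3 AND x2)))) NAND x1
g7 = g6 AND x3 = (((x3 AND x2) OR (x3 XNOR (x1 XNOR (x3 AND x2)))) NAND x1) AND x3
g8 = g4 XOR g7 = (x3 XNOR (x1 XNOR (x3 AND x2))) XOR ((((x3 AND x2) OR (x3 XNOR (x1 XNOR (x3 AND x2)))) NAND x1) AND x3)

(x3 XNOR (x1 XNOR (x3 AND x2))) XOR ((((x3 AND x2) OR (x3 XNOR (x1 XNOR (x3 AND x2)))) NAND x1) AND x3)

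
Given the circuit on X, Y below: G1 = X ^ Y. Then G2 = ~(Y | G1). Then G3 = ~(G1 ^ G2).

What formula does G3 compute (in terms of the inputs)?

~((X ^ Y) ^ (~(Y | (X ^ Y))))

G1 = X ^ Y
G2 = ~(Y | G1) = ~(Y | (X ^ Y))
G3 = ~(G1 ^ G2) = ~((X ^ Y) ^ (~(Y | (X ^ Y))))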